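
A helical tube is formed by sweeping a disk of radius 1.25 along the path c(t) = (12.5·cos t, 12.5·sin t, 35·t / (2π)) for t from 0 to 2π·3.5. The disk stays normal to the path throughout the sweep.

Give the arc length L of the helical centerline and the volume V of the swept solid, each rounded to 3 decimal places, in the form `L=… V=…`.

2πR = 2π·12.5 = 78.539816
per-turn = √(78.539816² + 35²) = √(6168.5028 + 1225) = √7393.5028 = 85.985480
L = 3.5 × 85.985480 = 300.949180
V = π·1.25² × L = 4.908739 × 300.949180 = 1477.280831

L=300.949 V=1477.281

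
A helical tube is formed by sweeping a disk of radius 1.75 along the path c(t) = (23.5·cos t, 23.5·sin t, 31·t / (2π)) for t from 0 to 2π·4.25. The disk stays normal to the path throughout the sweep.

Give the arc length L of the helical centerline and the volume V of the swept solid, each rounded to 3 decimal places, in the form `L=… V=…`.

L=641.214 V=6169.205

2πR = 2π·23.5 = 147.654855
per-turn = √(147.654855² + 31²) = √(21801.9561 + 961) = √22762.9561 = 150.873974
L = 4.25 × 150.873974 = 641.214391
V = π·1.75² × L = 9.621128 × 641.214391 = 6169.205410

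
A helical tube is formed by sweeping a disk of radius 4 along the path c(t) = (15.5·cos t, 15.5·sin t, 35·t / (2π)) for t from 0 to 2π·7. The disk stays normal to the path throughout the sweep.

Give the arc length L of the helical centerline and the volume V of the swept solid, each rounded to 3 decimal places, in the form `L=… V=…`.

2πR = 2π·15.5 = 97.389372
per-turn = √(97.389372² + 35²) = √(9484.6898 + 1225) = √10709.6898 = 103.487631
L = 7 × 103.487631 = 724.413419
V = π·4² × L = 50.265482 × 724.413419 = 36412.990005

L=724.413 V=36412.990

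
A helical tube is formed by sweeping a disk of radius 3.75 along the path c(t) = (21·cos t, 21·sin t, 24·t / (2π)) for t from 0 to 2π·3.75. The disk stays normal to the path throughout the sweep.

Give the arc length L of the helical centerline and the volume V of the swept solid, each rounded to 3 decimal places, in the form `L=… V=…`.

L=502.919 V=22218.296

2πR = 2π·21 = 131.946891
per-turn = √(131.946891² + 24²) = √(17409.9822 + 576) = √17985.9822 = 134.111827
L = 3.75 × 134.111827 = 502.919352
V = π·3.75² × L = 44.178647 × 502.919352 = 22218.296347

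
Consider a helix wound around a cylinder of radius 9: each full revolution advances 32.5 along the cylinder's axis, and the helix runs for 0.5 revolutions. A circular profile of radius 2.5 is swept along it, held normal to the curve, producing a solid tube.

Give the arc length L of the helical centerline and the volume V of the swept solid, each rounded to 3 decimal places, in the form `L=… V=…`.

2πR = 2π·9 = 56.548668
per-turn = √(56.548668² + 32.5²) = √(3197.7518 + 1056.25) = √4254.0018 = 65.222709
L = 0.5 × 65.222709 = 32.611355
V = π·2.5² × L = 19.634954 × 32.611355 = 640.322453

L=32.611 V=640.322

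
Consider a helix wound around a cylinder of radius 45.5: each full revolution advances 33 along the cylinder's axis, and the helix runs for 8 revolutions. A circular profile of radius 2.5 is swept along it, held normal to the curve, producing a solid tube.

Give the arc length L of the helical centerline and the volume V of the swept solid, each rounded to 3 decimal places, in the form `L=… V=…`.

2πR = 2π·45.5 = 285.884931
per-turn = √(285.884931² + 33²) = √(81730.1940 + 1089) = √82819.1940 = 287.783241
L = 8 × 287.783241 = 2302.265931
V = π·2.5² × L = 19.634954 × 2302.265931 = 45204.885854

L=2302.266 V=45204.886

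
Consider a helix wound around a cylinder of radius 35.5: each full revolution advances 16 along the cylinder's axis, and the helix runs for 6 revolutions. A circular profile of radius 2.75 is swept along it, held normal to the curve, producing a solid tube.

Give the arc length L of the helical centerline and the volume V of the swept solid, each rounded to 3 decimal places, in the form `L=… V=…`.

L=1341.757 V=31877.862

2πR = 2π·35.5 = 223.053078
per-turn = √(223.053078² + 16²) = √(49752.6758 + 256) = √50008.6758 = 223.626197
L = 6 × 223.626197 = 1341.757179
V = π·2.75² × L = 23.758294 × 1341.757179 = 31877.862137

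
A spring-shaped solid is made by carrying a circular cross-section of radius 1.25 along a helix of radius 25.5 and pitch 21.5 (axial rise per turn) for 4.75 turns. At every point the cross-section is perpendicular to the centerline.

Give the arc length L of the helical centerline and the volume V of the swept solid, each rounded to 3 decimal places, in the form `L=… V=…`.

L=767.872 V=3769.284

2πR = 2π·25.5 = 160.221225
per-turn = √(160.221225² + 21.5²) = √(25670.8410 + 462.25) = √26133.0910 = 161.657326
L = 4.75 × 161.657326 = 767.872298
V = π·1.25² × L = 4.908739 × 767.872298 = 3769.284331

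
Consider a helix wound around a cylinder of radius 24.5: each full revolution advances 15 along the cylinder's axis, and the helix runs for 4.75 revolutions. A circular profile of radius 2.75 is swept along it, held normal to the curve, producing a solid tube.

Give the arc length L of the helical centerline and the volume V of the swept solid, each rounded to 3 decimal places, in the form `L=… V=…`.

L=734.669 V=17454.479

2πR = 2π·24.5 = 153.938040
per-turn = √(153.938040² + 15²) = √(23696.9202 + 225) = √23921.9202 = 154.667127
L = 4.75 × 154.667127 = 734.668853
V = π·2.75² × L = 23.758294 × 734.668853 = 17454.478931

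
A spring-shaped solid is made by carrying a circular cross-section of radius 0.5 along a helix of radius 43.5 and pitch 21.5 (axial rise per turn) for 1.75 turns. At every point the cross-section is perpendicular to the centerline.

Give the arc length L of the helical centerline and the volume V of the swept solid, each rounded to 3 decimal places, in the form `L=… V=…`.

L=479.785 V=376.822

2πR = 2π·43.5 = 273.318561
per-turn = √(273.318561² + 21.5²) = √(74703.0357 + 462.25) = √75165.2857 = 274.162882
L = 1.75 × 274.162882 = 479.785043
V = π·0.5² × L = 0.785398 × 479.785043 = 376.822292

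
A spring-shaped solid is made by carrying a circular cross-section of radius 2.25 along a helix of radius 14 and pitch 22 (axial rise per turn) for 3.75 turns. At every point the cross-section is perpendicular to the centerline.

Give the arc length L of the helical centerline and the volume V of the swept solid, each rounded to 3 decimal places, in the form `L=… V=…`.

L=340.027 V=5407.902

2πR = 2π·14 = 87.964594
per-turn = √(87.964594² + 22²) = √(7737.7699 + 484) = √8221.7699 = 90.673976
L = 3.75 × 90.673976 = 340.027408
V = π·2.25² × L = 15.904313 × 340.027408 = 5407.902268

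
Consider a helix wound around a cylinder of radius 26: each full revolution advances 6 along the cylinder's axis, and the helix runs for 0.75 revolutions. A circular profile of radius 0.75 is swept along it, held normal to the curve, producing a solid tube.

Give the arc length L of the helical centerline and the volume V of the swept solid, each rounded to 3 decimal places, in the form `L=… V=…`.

2πR = 2π·26 = 163.362818
per-turn = √(163.362818² + 6²) = √(26687.4103 + 36) = √26723.4103 = 163.472965
L = 0.75 × 163.472965 = 122.604724
V = π·0.75² × L = 1.767146 × 122.604724 = 216.660431

L=122.605 V=216.660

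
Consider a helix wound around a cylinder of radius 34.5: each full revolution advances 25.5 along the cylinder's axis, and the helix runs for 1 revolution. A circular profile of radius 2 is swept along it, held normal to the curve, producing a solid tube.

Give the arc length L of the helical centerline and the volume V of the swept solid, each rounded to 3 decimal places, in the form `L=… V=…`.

L=218.265 V=2742.794

2πR = 2π·34.5 = 216.769893
per-turn = √(216.769893² + 25.5²) = √(46989.1866 + 650.25) = √47639.4366 = 218.264602
L = 1 × 218.264602 = 218.264602
V = π·2² × L = 12.566371 × 218.264602 = 2742.793883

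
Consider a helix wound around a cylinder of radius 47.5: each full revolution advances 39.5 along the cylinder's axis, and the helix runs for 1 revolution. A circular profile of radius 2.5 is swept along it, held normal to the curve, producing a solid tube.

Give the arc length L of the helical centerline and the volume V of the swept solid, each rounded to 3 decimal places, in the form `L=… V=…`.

L=301.054 V=5911.179

2πR = 2π·47.5 = 298.451302
per-turn = √(298.451302² + 39.5²) = √(89073.1797 + 1560.25) = √90633.4297 = 301.053865
L = 1 × 301.053865 = 301.053865
V = π·2.5² × L = 19.634954 × 301.053865 = 5911.178819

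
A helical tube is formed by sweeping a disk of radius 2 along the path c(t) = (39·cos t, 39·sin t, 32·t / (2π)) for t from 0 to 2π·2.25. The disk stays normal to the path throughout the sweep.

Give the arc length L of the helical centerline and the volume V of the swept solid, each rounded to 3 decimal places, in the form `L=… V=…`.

L=556.031 V=6987.289

2πR = 2π·39 = 245.044227
per-turn = √(245.044227² + 32²) = √(60046.6732 + 1024) = √61070.6732 = 247.124813
L = 2.25 × 247.124813 = 556.030829
V = π·2² × L = 12.566371 × 556.030829 = 6987.289472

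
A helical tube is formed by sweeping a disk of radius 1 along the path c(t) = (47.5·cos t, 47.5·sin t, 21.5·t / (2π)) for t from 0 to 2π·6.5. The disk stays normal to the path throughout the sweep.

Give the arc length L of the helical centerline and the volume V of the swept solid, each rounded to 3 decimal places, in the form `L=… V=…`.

L=1944.961 V=6110.274

2πR = 2π·47.5 = 298.451302
per-turn = √(298.451302² + 21.5²) = √(89073.1797 + 462.25) = √89535.4297 = 299.224714
L = 6.5 × 299.224714 = 1944.960644
V = π·1² × L = 3.141593 × 1944.960644 = 6110.274070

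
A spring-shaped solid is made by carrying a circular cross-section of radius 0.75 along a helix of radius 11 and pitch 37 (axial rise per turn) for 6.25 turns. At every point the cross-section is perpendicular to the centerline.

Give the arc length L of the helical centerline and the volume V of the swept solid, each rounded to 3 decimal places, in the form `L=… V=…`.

L=489.973 V=865.854

2πR = 2π·11 = 69.115038
per-turn = √(69.115038² + 37²) = √(4776.8885 + 1369) = √6145.8885 = 78.395718
L = 6.25 × 78.395718 = 489.973235
V = π·0.75² × L = 1.767146 × 489.973235 = 865.854177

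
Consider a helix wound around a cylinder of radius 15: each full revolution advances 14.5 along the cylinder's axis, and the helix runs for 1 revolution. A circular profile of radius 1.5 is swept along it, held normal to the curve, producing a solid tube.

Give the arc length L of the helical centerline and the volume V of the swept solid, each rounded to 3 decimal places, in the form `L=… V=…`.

2πR = 2π·15 = 94.247780
per-turn = √(94.247780² + 14.5²) = √(8882.6440 + 210.25) = √9092.8940 = 95.356667
L = 1 × 95.356667 = 95.356667
V = π·1.5² × L = 7.068583 × 95.356667 = 674.036561

L=95.357 V=674.037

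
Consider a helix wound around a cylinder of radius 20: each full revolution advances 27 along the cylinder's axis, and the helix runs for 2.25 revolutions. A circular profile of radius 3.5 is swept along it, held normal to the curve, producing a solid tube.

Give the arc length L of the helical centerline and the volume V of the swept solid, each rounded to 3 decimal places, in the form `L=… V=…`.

L=289.196 V=11129.568

2πR = 2π·20 = 125.663706
per-turn = √(125.663706² + 27²) = √(15791.3670 + 729) = √16520.3670 = 128.531580
L = 2.25 × 128.531580 = 289.196055
V = π·3.5² × L = 38.484510 × 289.196055 = 11129.568467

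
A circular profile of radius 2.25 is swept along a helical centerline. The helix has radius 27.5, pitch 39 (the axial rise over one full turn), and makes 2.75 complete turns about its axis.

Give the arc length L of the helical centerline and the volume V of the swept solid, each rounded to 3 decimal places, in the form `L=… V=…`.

2πR = 2π·27.5 = 172.787596
per-turn = √(172.787596² + 39²) = √(29855.5533 + 1521) = √31376.5533 = 177.134280
L = 2.75 × 177.134280 = 487.119271
V = π·2.25² × L = 15.904313 × 487.119271 = 7747.297265

L=487.119 V=7747.297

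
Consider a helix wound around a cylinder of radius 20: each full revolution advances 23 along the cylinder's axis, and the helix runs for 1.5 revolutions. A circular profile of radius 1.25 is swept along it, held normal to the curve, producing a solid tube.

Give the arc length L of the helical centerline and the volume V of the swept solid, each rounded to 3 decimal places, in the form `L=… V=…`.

L=191.627 V=940.646

2πR = 2π·20 = 125.663706
per-turn = √(125.663706² + 23²) = √(15791.3670 + 529) = √16320.3670 = 127.751192
L = 1.5 × 127.751192 = 191.626788
V = π·1.25² × L = 4.908739 × 191.626788 = 940.645796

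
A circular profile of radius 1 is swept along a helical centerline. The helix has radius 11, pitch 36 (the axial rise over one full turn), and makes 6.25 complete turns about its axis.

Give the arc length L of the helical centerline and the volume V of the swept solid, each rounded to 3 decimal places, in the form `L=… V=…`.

L=487.055 V=1530.127

2πR = 2π·11 = 69.115038
per-turn = √(69.115038² + 36²) = √(4776.8885 + 1296) = √6072.8885 = 77.928740
L = 6.25 × 77.928740 = 487.054625
V = π·1² × L = 3.141593 × 487.054625 = 1530.127233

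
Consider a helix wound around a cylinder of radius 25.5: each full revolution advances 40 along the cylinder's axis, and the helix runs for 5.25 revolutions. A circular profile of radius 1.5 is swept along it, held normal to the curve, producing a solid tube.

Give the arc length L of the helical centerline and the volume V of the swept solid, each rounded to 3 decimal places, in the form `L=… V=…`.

2πR = 2π·25.5 = 160.221225
per-turn = √(160.221225² + 40²) = √(25670.8410 + 1600) = √27270.8410 = 165.138854
L = 5.25 × 165.138854 = 866.978983
V = π·1.5² × L = 7.068583 × 866.978983 = 6128.313306

L=866.979 V=6128.313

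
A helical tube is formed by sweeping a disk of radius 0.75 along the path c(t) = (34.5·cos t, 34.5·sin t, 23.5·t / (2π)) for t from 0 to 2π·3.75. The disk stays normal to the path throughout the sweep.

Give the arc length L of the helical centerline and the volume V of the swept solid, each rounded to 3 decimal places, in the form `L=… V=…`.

2πR = 2π·34.5 = 216.769893
per-turn = √(216.769893² + 23.5²) = √(46989.1866 + 552.25) = √47541.4366 = 218.039988
L = 3.75 × 218.039988 = 817.649957
V = π·0.75² × L = 1.767146 × 817.649957 = 1444.906742

L=817.650 V=1444.907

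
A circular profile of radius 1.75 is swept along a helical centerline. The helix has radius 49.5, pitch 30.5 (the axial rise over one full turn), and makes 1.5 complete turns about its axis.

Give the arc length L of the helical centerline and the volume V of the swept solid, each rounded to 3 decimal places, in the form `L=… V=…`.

L=468.764 V=4510.042

2πR = 2π·49.5 = 311.017673
per-turn = √(311.017673² + 30.5²) = √(96731.9927 + 930.25) = √97662.2427 = 312.509588
L = 1.5 × 312.509588 = 468.764382
V = π·1.75² × L = 9.621128 × 468.764382 = 4510.041891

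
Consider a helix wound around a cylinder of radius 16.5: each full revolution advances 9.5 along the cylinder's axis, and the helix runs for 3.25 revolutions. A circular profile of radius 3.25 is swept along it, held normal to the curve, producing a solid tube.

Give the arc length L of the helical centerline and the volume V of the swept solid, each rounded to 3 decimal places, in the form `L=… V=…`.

L=338.347 V=11227.408

2πR = 2π·16.5 = 103.672558
per-turn = √(103.672558² + 9.5²) = √(10747.9992 + 90.25) = √10838.2492 = 104.106912
L = 3.25 × 104.106912 = 338.347465
V = π·3.25² × L = 33.183072 × 338.347465 = 11227.408430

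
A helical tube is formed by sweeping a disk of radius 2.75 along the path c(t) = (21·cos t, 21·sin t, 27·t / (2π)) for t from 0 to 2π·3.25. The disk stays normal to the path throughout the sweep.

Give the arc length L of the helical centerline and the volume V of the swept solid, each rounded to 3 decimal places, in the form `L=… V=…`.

L=437.713 V=10399.323

2πR = 2π·21 = 131.946891
per-turn = √(131.946891² + 27²) = √(17409.9822 + 729) = √18138.9822 = 134.681039
L = 3.25 × 134.681039 = 437.713376
V = π·2.75² × L = 23.758294 × 437.713376 = 10399.323257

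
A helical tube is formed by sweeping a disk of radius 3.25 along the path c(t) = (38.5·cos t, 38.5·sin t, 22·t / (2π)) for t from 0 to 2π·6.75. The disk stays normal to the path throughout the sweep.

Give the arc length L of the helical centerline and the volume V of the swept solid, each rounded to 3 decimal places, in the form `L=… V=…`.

2πR = 2π·38.5 = 241.902634
per-turn = √(241.902634² + 22²) = √(58516.8845 + 484) = √59000.8845 = 242.900977
L = 6.75 × 242.900977 = 1639.581593
V = π·3.25² × L = 33.183072 × 1639.581593 = 54406.354709

L=1639.582 V=54406.355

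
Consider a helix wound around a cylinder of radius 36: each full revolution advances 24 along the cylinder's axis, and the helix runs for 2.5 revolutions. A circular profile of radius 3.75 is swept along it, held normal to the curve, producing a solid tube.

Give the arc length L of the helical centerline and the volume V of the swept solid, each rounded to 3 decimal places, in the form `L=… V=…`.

L=568.661 V=25122.668

2πR = 2π·36 = 226.194671
per-turn = √(226.194671² + 24²) = √(51164.0292 + 576) = √51740.0292 = 227.464347
L = 2.5 × 227.464347 = 568.660868
V = π·3.75² × L = 44.178647 × 568.660868 = 25122.667567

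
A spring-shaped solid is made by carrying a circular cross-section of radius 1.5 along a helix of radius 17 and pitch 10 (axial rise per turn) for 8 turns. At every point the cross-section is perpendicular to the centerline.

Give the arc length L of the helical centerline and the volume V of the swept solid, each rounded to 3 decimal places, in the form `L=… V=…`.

L=858.250 V=6066.611

2πR = 2π·17 = 106.814150
per-turn = √(106.814150² + 10²) = √(11409.2627 + 100) = √11509.2627 = 107.281232
L = 8 × 107.281232 = 858.249854
V = π·1.5² × L = 7.068583 × 858.249854 = 6066.610732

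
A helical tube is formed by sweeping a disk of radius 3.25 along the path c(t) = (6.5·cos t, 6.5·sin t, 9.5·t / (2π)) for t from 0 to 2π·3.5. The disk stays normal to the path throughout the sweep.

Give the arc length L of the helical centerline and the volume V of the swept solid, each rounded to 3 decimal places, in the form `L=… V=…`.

2πR = 2π·6.5 = 40.840704
per-turn = √(40.840704² + 9.5²) = √(1667.9631 + 90.25) = √1758.2131 = 41.931052
L = 3.5 × 41.931052 = 146.758683
V = π·3.25² × L = 33.183072 × 146.758683 = 4869.904001

L=146.759 V=4869.904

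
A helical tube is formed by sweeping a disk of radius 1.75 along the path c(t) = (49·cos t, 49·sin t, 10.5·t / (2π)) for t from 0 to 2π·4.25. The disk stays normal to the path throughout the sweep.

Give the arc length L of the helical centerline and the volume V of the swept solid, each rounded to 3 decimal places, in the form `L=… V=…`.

L=1309.234 V=12596.308

2πR = 2π·49 = 307.876080
per-turn = √(307.876080² + 10.5²) = √(94787.6807 + 110.25) = √94897.9307 = 308.055077
L = 4.25 × 308.055077 = 1309.234079
V = π·1.75² × L = 9.621128 × 1309.234079 = 12596.308000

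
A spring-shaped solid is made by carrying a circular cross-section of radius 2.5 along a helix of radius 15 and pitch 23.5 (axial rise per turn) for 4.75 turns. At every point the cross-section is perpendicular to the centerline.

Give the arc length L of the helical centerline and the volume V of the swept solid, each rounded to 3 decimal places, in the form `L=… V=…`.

2πR = 2π·15 = 94.247780
per-turn = √(94.247780² + 23.5²) = √(8882.6440 + 552.25) = √9434.8940 = 97.133382
L = 4.75 × 97.133382 = 461.383566
V = π·2.5² × L = 19.634954 × 461.383566 = 9059.245134

L=461.384 V=9059.245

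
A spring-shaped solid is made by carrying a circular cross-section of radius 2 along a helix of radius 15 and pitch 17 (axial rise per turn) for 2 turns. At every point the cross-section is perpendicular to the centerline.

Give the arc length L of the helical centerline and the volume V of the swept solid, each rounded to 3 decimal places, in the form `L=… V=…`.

L=191.537 V=2406.930

2πR = 2π·15 = 94.247780
per-turn = √(94.247780² + 17²) = √(8882.6440 + 289) = √9171.6440 = 95.768700
L = 2 × 95.768700 = 191.537401
V = π·2² × L = 12.566371 × 191.537401 = 2406.929963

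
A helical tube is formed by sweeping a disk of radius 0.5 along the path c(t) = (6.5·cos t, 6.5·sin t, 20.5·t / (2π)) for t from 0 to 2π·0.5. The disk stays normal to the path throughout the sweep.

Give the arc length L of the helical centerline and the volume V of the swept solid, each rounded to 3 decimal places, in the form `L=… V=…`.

L=22.848 V=17.945

2πR = 2π·6.5 = 40.840704
per-turn = √(40.840704² + 20.5²) = √(1667.9631 + 420.25) = √2088.2131 = 45.696971
L = 0.5 × 45.696971 = 22.848485
V = π·0.5² × L = 0.785398 × 22.848485 = 17.945158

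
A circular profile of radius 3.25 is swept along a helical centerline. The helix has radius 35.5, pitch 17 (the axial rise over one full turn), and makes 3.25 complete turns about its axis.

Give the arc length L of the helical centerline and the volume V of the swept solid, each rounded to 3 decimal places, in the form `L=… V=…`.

2πR = 2π·35.5 = 223.053078
per-turn = √(223.053078² + 17²) = √(49752.6758 + 289) = √50041.6758 = 223.699968
L = 3.25 × 223.699968 = 727.024897
V = π·3.25² × L = 33.183072 × 727.024897 = 24124.919788

L=727.025 V=24124.920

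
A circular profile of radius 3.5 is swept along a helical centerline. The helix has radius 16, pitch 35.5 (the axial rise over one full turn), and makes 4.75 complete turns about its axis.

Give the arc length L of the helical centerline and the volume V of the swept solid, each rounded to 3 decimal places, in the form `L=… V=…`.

2πR = 2π·16 = 100.530965
per-turn = √(100.530965² + 35.5²) = √(10106.4749 + 1260.25) = √11366.7249 = 106.614844
L = 4.75 × 106.614844 = 506.420508
V = π·3.5² × L = 38.484510 × 506.420508 = 19489.345099

L=506.421 V=19489.345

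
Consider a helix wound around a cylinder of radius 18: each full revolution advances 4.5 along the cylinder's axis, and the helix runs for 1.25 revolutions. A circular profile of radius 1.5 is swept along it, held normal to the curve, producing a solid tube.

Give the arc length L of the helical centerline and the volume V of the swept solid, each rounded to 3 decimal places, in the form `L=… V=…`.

2πR = 2π·18 = 113.097336
per-turn = √(113.097336² + 4.5²) = √(12791.0073 + 20.25) = √12811.2573 = 113.186825
L = 1.25 × 113.186825 = 141.483531
V = π·1.5² × L = 7.068583 × 141.483531 = 1000.088148

L=141.484 V=1000.088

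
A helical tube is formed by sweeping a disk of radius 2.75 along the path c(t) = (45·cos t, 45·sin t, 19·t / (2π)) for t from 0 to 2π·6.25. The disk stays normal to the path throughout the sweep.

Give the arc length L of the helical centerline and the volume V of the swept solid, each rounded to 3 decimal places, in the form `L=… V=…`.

L=1771.131 V=42079.059

2πR = 2π·45 = 282.743339
per-turn = √(282.743339² + 19²) = √(79943.7956 + 361) = √80304.7956 = 283.381008
L = 6.25 × 283.381008 = 1771.131299
V = π·2.75² × L = 23.758294 × 1771.131299 = 42079.058910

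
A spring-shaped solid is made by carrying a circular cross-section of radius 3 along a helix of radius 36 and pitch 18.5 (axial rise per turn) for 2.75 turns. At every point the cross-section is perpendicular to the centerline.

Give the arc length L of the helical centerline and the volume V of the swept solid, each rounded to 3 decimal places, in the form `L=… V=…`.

L=624.112 V=17646.361

2πR = 2π·36 = 226.194671
per-turn = √(226.194671² + 18.5²) = √(51164.0292 + 342.25) = √51506.2792 = 226.949949
L = 2.75 × 226.949949 = 624.112359
V = π·3² × L = 28.274334 × 624.112359 = 17646.361216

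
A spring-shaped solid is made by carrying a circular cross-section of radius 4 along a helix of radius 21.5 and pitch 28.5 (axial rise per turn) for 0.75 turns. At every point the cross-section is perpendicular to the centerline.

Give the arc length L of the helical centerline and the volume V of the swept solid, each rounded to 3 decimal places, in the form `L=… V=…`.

2πR = 2π·21.5 = 135.088484
per-turn = √(135.088484² + 28.5²) = √(18248.8985 + 812.25) = √19061.1485 = 138.062118
L = 0.75 × 138.062118 = 103.546589
V = π·4² × L = 50.265482 × 103.546589 = 5204.819243

L=103.547 V=5204.819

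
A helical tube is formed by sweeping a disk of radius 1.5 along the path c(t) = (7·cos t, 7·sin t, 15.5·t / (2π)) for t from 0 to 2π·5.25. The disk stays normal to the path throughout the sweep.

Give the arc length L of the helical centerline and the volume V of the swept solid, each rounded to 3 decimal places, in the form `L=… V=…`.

2πR = 2π·7 = 43.982297
per-turn = √(43.982297² + 15.5²) = √(1934.4425 + 240.25) = √2174.6925 = 46.633598
L = 5.25 × 46.633598 = 244.826390
V = π·1.5² × L = 7.068583 × 244.826390 = 1730.575770

L=244.826 V=1730.576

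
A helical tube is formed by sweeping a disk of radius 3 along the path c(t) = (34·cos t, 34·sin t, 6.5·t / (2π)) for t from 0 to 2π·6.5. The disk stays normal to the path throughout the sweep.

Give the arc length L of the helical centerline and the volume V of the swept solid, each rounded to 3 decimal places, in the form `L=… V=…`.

L=1389.227 V=39279.456

2πR = 2π·34 = 213.628300
per-turn = √(213.628300² + 6.5²) = √(45637.0508 + 42.25) = √45679.3008 = 213.727164
L = 6.5 × 213.727164 = 1389.226568
V = π·3² × L = 28.274334 × 1389.226568 = 39279.455816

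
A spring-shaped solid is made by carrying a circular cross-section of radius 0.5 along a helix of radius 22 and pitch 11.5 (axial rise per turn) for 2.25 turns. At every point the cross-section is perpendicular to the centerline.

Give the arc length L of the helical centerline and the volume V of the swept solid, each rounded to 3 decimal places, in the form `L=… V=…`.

2πR = 2π·22 = 138.230077
per-turn = √(138.230077² + 11.5²) = √(19107.5541 + 132.25) = √19239.8041 = 138.707621
L = 2.25 × 138.707621 = 312.092147
V = π·0.5² × L = 0.785398 × 312.092147 = 245.116599

L=312.092 V=245.117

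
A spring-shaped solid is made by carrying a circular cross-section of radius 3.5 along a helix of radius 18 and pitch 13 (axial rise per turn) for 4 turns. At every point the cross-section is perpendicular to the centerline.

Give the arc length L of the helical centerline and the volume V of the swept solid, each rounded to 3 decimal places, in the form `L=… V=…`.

2πR = 2π·18 = 113.097336
per-turn = √(113.097336² + 13²) = √(12791.0073 + 169) = √12960.0073 = 113.842028
L = 4 × 113.842028 = 455.368111
V = π·3.5² × L = 38.484510 × 455.368111 = 17524.618639

L=455.368 V=17524.619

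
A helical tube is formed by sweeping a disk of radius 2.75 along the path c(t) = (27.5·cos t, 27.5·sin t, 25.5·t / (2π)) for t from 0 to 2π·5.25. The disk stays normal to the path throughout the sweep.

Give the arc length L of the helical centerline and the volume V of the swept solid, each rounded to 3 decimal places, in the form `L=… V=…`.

2πR = 2π·27.5 = 172.787596
per-turn = √(172.787596² + 25.5²) = √(29855.5533 + 650.25) = √30505.8033 = 174.659106
L = 5.25 × 174.659106 = 916.960307
V = π·2.75² × L = 23.758294 × 916.960307 = 21785.412956

L=916.960 V=21785.413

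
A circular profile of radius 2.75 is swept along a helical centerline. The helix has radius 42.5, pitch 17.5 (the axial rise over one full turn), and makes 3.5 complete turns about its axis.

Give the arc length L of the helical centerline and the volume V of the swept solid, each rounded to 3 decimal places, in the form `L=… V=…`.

2πR = 2π·42.5 = 267.035376
per-turn = √(267.035376² + 17.5²) = √(71307.8918 + 306.25) = √71614.1418 = 267.608187
L = 3.5 × 267.608187 = 936.628655
V = π·2.75² × L = 23.758294 × 936.628655 = 22252.699365

L=936.629 V=22252.699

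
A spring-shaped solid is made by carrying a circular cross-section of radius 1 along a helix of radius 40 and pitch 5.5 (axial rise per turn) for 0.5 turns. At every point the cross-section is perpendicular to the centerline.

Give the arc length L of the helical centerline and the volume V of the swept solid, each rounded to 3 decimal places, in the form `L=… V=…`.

2πR = 2π·40 = 251.327412
per-turn = √(251.327412² + 5.5²) = √(63165.4682 + 30.25) = √63195.7182 = 251.387586
L = 0.5 × 251.387586 = 125.693793
V = π·1² × L = 3.141593 × 125.693793 = 394.878696

L=125.694 V=394.879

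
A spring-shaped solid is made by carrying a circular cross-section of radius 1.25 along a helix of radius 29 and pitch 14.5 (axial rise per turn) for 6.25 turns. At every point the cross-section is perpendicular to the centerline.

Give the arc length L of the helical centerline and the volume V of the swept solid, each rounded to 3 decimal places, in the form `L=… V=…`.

2πR = 2π·29 = 182.212374
per-turn = √(182.212374² + 14.5²) = √(33201.3492 + 210.25) = √33411.5992 = 182.788400
L = 6.25 × 182.788400 = 1142.427501
V = π·1.25² × L = 4.908739 × 1142.427501 = 5607.877880

L=1142.428 V=5607.878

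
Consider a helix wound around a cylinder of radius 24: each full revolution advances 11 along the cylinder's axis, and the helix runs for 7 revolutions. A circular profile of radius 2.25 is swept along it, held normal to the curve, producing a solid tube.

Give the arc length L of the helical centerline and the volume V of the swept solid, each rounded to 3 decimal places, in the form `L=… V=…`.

2πR = 2π·24 = 150.796447
per-turn = √(150.796447² + 11²) = √(22739.5685 + 121) = √22860.5685 = 151.197118
L = 7 × 151.197118 = 1058.379827
V = π·2.25² × L = 15.904313 × 1058.379827 = 16832.803841

L=1058.380 V=16832.804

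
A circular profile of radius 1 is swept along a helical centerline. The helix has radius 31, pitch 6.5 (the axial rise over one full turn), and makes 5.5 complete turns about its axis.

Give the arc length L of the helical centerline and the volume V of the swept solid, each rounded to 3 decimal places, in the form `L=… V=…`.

L=1071.879 V=3367.409

2πR = 2π·31 = 194.778745
per-turn = √(194.778745² + 6.5²) = √(37938.7593 + 42.25) = √37981.0093 = 194.887171
L = 5.5 × 194.887171 = 1071.879439
V = π·1² × L = 3.141593 × 1071.879439 = 3367.408571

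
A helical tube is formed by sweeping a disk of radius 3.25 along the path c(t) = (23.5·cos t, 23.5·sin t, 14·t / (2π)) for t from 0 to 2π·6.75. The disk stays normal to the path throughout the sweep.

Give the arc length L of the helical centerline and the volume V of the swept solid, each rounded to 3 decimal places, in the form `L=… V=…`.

L=1001.140 V=33220.911

2πR = 2π·23.5 = 147.654855
per-turn = √(147.654855² + 14²) = √(21801.9561 + 196) = √21997.9561 = 148.317080
L = 6.75 × 148.317080 = 1001.140288
V = π·3.25² × L = 33.183072 × 1001.140288 = 33220.910655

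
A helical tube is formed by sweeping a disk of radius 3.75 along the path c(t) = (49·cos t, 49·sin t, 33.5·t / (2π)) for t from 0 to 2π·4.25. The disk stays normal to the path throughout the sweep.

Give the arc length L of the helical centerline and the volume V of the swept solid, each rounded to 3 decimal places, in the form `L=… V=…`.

2πR = 2π·49 = 307.876080
per-turn = √(307.876080² + 33.5²) = √(94787.6807 + 1122.25) = √95909.9307 = 309.693285
L = 4.25 × 309.693285 = 1316.196461
V = π·3.75² × L = 44.178647 × 1316.196461 = 58147.778406

L=1316.196 V=58147.778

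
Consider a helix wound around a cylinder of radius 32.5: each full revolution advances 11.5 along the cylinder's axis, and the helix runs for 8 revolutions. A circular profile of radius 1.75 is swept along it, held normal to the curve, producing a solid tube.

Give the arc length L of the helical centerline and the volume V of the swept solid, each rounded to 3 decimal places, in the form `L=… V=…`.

2πR = 2π·32.5 = 204.203522
per-turn = √(204.203522² + 11.5²) = √(41699.0786 + 132.25) = √41831.3286 = 204.527085
L = 8 × 204.527085 = 1636.216682
V = π·1.75² × L = 9.621128 × 1636.216682 = 15742.249317

L=1636.217 V=15742.249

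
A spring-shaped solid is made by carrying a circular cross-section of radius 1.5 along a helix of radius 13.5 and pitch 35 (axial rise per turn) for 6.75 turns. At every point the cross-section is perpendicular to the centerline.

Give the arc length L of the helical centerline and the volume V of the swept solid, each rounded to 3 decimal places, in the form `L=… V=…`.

L=619.382 V=4378.151

2πR = 2π·13.5 = 84.823002
per-turn = √(84.823002² + 35²) = √(7194.9416 + 1225) = √8419.9416 = 91.760240
L = 6.75 × 91.760240 = 619.381619
V = π·1.5² × L = 7.068583 × 619.381619 = 4378.150672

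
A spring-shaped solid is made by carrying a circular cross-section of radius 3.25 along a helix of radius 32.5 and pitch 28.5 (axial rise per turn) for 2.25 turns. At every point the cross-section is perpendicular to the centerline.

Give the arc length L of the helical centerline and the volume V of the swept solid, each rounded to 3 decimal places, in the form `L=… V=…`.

L=463.911 V=15393.999

2πR = 2π·32.5 = 204.203522
per-turn = √(204.203522² + 28.5²) = √(41699.0786 + 812.25) = √42511.3286 = 206.182755
L = 2.25 × 206.182755 = 463.911199
V = π·3.25² × L = 33.183072 × 463.911199 = 15393.998921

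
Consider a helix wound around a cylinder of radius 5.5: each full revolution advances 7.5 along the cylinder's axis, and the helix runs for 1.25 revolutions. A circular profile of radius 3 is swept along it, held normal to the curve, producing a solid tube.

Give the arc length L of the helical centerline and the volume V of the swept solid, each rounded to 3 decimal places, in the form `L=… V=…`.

2πR = 2π·5.5 = 34.557519
per-turn = √(34.557519² + 7.5²) = √(1194.2221 + 56.25) = √1250.4721 = 35.362015
L = 1.25 × 35.362015 = 44.202519
V = π·3² × L = 28.274334 × 44.202519 = 1249.796787

L=44.203 V=1249.797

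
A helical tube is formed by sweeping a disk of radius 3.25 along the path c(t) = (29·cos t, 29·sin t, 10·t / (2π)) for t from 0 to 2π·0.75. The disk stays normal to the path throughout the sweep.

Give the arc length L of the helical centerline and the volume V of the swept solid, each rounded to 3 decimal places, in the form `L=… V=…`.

L=136.865 V=4541.599

2πR = 2π·29 = 182.212374
per-turn = √(182.212374² + 10²) = √(33201.3492 + 100) = √33301.3492 = 182.486573
L = 0.75 × 182.486573 = 136.864930
V = π·3.25² × L = 33.183072 × 136.864930 = 4541.598865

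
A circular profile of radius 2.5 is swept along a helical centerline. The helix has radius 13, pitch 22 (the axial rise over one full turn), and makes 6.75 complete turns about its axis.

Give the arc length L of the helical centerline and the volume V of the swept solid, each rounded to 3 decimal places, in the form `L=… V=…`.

2πR = 2π·13 = 81.681409
per-turn = √(81.681409² + 22²) = √(6671.8526 + 484) = √7155.8526 = 84.592273
L = 6.75 × 84.592273 = 570.997840
V = π·2.5² × L = 19.634954 × 570.997840 = 11211.516365

L=570.998 V=11211.516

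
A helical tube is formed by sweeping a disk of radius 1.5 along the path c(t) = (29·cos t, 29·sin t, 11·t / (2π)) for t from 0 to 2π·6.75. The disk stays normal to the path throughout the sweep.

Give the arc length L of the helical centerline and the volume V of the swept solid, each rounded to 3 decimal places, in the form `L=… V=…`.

2πR = 2π·29 = 182.212374
per-turn = √(182.212374² + 11²) = √(33201.3492 + 121) = √33322.3492 = 182.544102
L = 6.75 × 182.544102 = 1232.172689
V = π·1.5² × L = 7.068583 × 1232.172689 = 8709.715503

L=1232.173 V=8709.716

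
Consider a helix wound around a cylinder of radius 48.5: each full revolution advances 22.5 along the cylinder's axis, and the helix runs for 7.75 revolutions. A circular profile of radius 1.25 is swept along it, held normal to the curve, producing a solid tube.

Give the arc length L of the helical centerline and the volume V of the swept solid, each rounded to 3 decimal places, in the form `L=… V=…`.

L=2368.121 V=11624.487

2πR = 2π·48.5 = 304.734487
per-turn = √(304.734487² + 22.5²) = √(92863.1078 + 506.25) = √93369.3578 = 305.564000
L = 7.75 × 305.564000 = 2368.120996
V = π·1.25² × L = 4.908739 × 2368.120996 = 11624.486758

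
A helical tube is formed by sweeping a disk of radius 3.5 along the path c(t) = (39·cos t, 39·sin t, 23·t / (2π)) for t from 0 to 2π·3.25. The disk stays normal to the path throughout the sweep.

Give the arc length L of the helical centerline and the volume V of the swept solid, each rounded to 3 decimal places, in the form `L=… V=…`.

2πR = 2π·39 = 245.044227
per-turn = √(245.044227² + 23²) = √(60046.6732 + 529) = √60575.6732 = 246.121257
L = 3.25 × 246.121257 = 799.894085
V = π·3.5² × L = 38.484510 × 799.894085 = 30783.531935

L=799.894 V=30783.532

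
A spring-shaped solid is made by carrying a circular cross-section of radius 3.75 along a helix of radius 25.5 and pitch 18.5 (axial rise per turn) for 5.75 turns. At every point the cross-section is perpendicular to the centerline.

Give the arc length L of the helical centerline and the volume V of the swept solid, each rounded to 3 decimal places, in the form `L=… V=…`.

2πR = 2π·25.5 = 160.221225
per-turn = √(160.221225² + 18.5²) = √(25670.8410 + 342.25) = √26013.0910 = 161.285743
L = 5.75 × 161.285743 = 927.393025
V = π·3.75² × L = 44.178647 × 927.393025 = 40970.968794

L=927.393 V=40970.969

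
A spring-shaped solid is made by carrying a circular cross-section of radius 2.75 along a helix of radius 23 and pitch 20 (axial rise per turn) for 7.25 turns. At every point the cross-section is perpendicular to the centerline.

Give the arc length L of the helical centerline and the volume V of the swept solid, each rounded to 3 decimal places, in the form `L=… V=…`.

L=1057.707 V=25129.320

2πR = 2π·23 = 144.513262
per-turn = √(144.513262² + 20²) = √(20884.0829 + 400) = √21284.0829 = 145.890654
L = 7.25 × 145.890654 = 1057.707241
V = π·2.75² × L = 23.758294 × 1057.707241 = 25129.320071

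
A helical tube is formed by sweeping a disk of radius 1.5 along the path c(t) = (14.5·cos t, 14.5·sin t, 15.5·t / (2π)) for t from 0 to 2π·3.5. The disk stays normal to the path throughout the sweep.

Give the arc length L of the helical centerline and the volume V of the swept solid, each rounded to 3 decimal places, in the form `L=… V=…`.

L=323.454 V=2286.358

2πR = 2π·14.5 = 91.106187
per-turn = √(91.106187² + 15.5²) = √(8300.3373 + 240.25) = √8540.5873 = 92.415298
L = 3.5 × 92.415298 = 323.453543
V = π·1.5² × L = 7.068583 × 323.453543 = 2286.358367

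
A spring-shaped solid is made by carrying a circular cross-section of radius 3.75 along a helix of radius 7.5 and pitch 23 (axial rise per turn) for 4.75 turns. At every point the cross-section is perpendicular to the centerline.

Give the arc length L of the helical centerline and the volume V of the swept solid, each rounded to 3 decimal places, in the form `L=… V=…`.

L=249.077 V=11003.874

2πR = 2π·7.5 = 47.123890
per-turn = √(47.123890² + 23²) = √(2220.6610 + 529) = √2749.6610 = 52.437210
L = 4.75 × 52.437210 = 249.076747
V = π·3.75² × L = 44.178647 × 249.076747 = 11003.873622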